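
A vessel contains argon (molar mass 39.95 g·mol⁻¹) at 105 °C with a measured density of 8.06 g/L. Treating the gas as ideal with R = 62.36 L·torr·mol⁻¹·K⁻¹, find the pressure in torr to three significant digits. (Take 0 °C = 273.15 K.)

ρ = PM/(RT) ⇒ P = ρRT/M = (8.06 × 62.36 × 378.1) / 39.95

P ≈ 4.76e+03 torr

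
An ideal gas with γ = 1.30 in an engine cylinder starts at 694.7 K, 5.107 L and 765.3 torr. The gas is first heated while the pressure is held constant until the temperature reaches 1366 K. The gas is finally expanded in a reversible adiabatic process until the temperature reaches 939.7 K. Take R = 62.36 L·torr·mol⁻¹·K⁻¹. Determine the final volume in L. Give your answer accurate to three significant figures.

V₃ ≈ 34.9 L

Isobaric, so V/T is constant: P₂ = P₁; V₂ = V₁·(T₂/T₁) = 10.04 L.
Reversible adiabatic, γ = 1.30: P₃ = P₂·(T₃/T₂)^(γ/(γ−1)) = 151.3 torr; V₃ = V₂·(T₂/T₃)^(1/(γ−1)) = 34.94 L.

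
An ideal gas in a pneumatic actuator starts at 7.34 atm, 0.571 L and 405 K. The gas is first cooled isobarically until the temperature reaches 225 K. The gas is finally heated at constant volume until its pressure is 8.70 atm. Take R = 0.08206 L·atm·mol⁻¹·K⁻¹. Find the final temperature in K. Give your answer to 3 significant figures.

T₃ ≈ 267 K

P constant ⇒ V ∝ T: P₂ = P₁; V₂ = V₁·(T₂/T₁) = 0.3172 L.
V constant ⇒ P ∝ T: V₃ = V₂; T₃ = T₂·(P₃/P₂) = 266.7 K.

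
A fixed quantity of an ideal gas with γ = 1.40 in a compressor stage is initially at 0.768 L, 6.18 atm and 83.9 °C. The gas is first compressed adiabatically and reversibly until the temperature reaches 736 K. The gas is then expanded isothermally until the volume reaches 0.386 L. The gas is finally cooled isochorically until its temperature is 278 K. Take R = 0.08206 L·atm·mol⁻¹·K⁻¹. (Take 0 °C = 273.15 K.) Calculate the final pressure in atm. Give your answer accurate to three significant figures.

P₄ ≈ 9.57 atm

Convert: T₁ = 357.0 K.
Adiabatic (γ = 1.40), T V^(γ−1) and P V^γ constant: P₂ = P₁·(T₂/T₁)^(γ/(γ−1)) = 77.72 atm; V₂ = V₁·(T₁/T₂)^(1/(γ−1)) = 0.1259 L.
Isothermal, so P V is constant: T₃ = T₂; P₃ = P₂·(V₂/V₃) = 25.35 atm.
V constant ⇒ P ∝ T: V₄ = V₃; P₄ = P₃·(T₄/T₃) = 9.574 atm.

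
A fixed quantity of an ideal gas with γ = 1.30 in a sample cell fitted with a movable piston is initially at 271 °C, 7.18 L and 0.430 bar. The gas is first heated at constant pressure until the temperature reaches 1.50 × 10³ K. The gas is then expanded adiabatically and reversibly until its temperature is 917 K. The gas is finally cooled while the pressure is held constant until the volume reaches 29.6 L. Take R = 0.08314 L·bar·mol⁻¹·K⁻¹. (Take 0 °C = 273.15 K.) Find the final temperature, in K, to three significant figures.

T₄ ≈ 266 K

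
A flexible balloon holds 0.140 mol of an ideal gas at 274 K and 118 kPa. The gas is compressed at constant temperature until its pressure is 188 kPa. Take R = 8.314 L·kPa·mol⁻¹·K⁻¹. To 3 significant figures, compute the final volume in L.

V₂ ≈ 1.70 L

From PV = nRT: V₁ = nRT₁/P₁ = 2.703 L.
Isothermal, so P V is constant: T₂ = T₁; V₂ = V₁·(P₁/P₂) = 1.696 L.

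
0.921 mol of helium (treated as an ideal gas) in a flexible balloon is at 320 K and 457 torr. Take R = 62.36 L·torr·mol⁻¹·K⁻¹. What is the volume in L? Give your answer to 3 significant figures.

V ≈ 40.2 L

PV = nRT ⇒ V = nRT/P = (0.921 × 62.36 × 320) / 457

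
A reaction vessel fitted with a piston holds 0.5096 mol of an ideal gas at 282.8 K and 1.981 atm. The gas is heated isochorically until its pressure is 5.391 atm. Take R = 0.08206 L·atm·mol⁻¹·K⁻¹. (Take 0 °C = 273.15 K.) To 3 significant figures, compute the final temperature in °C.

T₂ ≈ 496 °C

From PV = nRT: V₁ = nRT₁/P₁ = 5.970 L.
V constant ⇒ P ∝ T: V₂ = V₁; T₂ = T₁·(P₂/P₁) = 769.6 K.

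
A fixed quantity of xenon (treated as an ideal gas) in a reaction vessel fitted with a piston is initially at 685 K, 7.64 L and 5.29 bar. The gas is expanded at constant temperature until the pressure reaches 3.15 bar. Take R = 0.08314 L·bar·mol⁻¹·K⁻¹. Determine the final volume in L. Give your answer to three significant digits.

V₂ ≈ 12.8 L

Isothermal, so P V is constant: T₂ = T₁; V₂ = V₁·(P₁/P₂) = 12.83 L.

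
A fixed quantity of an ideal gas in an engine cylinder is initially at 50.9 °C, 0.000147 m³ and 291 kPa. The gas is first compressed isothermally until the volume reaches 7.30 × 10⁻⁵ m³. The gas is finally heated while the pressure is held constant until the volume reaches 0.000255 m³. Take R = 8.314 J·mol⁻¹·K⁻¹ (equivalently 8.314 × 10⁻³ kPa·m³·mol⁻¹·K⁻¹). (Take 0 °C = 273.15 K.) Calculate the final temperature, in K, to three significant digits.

T₃ ≈ 1.13e+03 K

Convert: T₁ = 324.0 K.
Isothermal, so P V is constant: T₂ = T₁; P₂ = P₁·(V₁/V₂) = 586.0 kPa.
Isobaric, so V/T is constant: P₃ = P₂; T₃ = T₂·(V₃/V₂) = 1132 K.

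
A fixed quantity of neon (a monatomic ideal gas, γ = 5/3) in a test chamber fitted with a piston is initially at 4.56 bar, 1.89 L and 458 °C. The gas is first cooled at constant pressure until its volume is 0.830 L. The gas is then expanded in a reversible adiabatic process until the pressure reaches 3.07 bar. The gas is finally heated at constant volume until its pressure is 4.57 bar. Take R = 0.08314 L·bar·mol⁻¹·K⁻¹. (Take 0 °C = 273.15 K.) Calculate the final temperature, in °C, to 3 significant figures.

Convert: T₁ = 731.1 K.
Isobaric, so V/T is constant: P₂ = P₁; T₂ = T₁·(V₂/V₁) = 321.1 K.
Reversible adiabatic, γ = 5/3: T₃ = T₂·(P₃/P₂)^((γ−1)/γ) = 274.1 K; V₃ = V₂·(P₂/P₃)^(1/γ) = 1.052 L.
V constant ⇒ P ∝ T: V₄ = V₃; T₄ = T₃·(P₄/P₃) = 408.0 K.

T₄ ≈ 135 °C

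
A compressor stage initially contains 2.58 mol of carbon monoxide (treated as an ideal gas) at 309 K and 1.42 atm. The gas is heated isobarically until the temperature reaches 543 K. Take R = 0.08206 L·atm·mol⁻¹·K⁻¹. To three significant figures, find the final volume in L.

From PV = nRT: V₁ = nRT₁/P₁ = 46.07 L.
P constant ⇒ V ∝ T: P₂ = P₁; V₂ = V₁·(T₂/T₁) = 80.96 L.

V₂ ≈ 81.0 L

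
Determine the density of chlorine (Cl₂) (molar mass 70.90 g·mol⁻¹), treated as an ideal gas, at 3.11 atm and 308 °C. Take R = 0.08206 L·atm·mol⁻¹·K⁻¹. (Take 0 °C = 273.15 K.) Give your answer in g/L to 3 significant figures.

ρ ≈ 4.62 g/L

ρ = PM/(RT) = (3.11 × 70.90) / (0.08206 × 581.1)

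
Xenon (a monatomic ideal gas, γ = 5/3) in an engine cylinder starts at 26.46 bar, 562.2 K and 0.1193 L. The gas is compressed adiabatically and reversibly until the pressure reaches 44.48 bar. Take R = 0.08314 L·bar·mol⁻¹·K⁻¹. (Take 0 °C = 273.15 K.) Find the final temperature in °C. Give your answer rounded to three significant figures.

T₂ ≈ 419 °C

Reversible adiabatic, γ = 5/3: T₂ = T₁·(P₂/P₁)^((γ−1)/γ) = 692.0 K; V₂ = V₁·(P₁/P₂)^(1/γ) = 0.08736 L.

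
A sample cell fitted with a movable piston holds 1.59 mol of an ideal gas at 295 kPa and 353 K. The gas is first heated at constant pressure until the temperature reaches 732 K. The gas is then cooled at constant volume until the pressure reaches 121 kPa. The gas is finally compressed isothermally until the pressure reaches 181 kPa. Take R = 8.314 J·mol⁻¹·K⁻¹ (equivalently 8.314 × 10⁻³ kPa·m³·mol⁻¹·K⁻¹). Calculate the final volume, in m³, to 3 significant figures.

V₄ ≈ 0.0219 m³

From PV = nRT: V₁ = nRT₁/P₁ = 0.01582 m³.
P constant ⇒ V ∝ T: P₂ = P₁; V₂ = V₁·(T₂/T₁) = 0.03280 m³.
V constant ⇒ P ∝ T: V₃ = V₂; T₃ = T₂·(P₃/P₂) = 300.2 K.
Isothermal, so P V is constant: T₄ = T₃; V₄ = V₃·(P₃/P₄) = 0.02193 m³.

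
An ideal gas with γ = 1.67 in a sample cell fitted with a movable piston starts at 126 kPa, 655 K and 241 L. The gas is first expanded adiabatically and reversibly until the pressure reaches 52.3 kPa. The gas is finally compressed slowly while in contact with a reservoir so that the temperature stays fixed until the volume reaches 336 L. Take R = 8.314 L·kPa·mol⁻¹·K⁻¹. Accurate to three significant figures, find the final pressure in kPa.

P₃ ≈ 63.5 kPa

Adiabatic (γ = 1.67), T V^(γ−1) and P V^γ constant: T₂ = T₁·(P₂/P₁)^((γ−1)/γ) = 460.3 K; V₂ = V₁·(P₁/P₂)^(1/γ) = 408.0 L.
T constant ⇒ Boyle's law P V = const: T₃ = T₂; P₃ = P₂·(V₂/V₃) = 63.51 kPa.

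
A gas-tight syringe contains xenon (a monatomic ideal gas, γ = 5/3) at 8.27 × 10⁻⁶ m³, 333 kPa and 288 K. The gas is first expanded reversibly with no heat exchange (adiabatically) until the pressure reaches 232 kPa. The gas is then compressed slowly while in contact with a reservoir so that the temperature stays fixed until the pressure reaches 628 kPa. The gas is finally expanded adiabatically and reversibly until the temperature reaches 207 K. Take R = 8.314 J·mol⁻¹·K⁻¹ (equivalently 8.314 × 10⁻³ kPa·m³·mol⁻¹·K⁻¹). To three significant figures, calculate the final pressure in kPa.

P₄ ≈ 395 kPa

Adiabatic (γ = 5/3), T V^(γ−1) and P V^γ constant: T₂ = T₁·(P₂/P₁)^((γ−1)/γ) = 249.2 K; V₂ = V₁·(P₁/P₂)^(1/γ) = 1.027e-05 m³.
T constant ⇒ Boyle's law P V = const: T₃ = T₂; V₃ = V₂·(P₂/P₃) = 3.795e-06 m³.
Adiabatic (γ = 5/3), T V^(γ−1) and P V^γ constant: P₄ = P₃·(T₄/T₃)^(γ/(γ−1)) = 394.8 kPa; V₄ = V₃·(T₃/T₄)^(1/(γ−1)) = 5.014e-06 m³.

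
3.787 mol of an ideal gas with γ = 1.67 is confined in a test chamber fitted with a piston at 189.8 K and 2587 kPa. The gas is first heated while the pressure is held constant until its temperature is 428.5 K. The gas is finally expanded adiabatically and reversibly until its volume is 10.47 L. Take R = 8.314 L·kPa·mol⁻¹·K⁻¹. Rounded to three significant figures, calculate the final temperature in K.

From PV = nRT: V₁ = nRT₁/P₁ = 2.310 L.
P constant ⇒ V ∝ T: P₂ = P₁; V₂ = V₁·(T₂/T₁) = 5.215 L.
Reversible adiabatic, γ = 1.67: T₃ = T₂·(V₂/V₃)^(γ−1) = 268.6 K; P₃ = P₂·(V₂/V₃)^γ = 807.8 kPa.

T₃ ≈ 269 K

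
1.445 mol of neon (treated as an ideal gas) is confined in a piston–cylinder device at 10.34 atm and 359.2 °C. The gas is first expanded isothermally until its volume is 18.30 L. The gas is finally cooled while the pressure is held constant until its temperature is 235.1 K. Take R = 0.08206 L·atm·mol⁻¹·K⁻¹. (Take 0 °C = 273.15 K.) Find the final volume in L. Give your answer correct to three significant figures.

Convert: T₁ = 632.3 K.
From PV = nRT: V₁ = nRT₁/P₁ = 7.252 L.
Isothermal, so P V is constant: T₂ = T₁; P₂ = P₁·(V₁/V₂) = 4.097 atm.
Isobaric, so V/T is constant: P₃ = P₂; V₃ = V₂·(T₃/T₂) = 6.804 L.

V₃ ≈ 6.80 L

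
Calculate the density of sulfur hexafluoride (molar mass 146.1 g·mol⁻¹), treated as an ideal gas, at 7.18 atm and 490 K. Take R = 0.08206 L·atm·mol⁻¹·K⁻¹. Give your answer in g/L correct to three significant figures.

ρ = PM/(RT) = (7.18 × 146.1) / (0.08206 × 490.0)

ρ ≈ 26.1 g/L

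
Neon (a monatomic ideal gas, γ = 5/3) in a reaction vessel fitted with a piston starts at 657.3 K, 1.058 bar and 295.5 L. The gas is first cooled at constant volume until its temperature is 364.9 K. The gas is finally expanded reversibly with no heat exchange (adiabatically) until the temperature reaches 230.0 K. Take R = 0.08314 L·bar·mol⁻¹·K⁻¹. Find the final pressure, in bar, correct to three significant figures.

V constant ⇒ P ∝ T: V₂ = V₁; P₂ = P₁·(T₂/T₁) = 0.5873 bar.
Reversible adiabatic, γ = 5/3: P₃ = P₂·(T₃/T₂)^(γ/(γ−1)) = 0.1853 bar; V₃ = V₂·(T₂/T₃)^(1/(γ−1)) = 590.5 L.

P₃ ≈ 0.185 bar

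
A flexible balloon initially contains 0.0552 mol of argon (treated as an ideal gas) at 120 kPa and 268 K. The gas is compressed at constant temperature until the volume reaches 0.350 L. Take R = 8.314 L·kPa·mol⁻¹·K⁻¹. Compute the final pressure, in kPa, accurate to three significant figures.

P₂ ≈ 351 kPa

From PV = nRT: V₁ = nRT₁/P₁ = 1.025 L.
T constant ⇒ Boyle's law P V = const: T₂ = T₁; P₂ = P₁·(V₁/V₂) = 351.4 kPa.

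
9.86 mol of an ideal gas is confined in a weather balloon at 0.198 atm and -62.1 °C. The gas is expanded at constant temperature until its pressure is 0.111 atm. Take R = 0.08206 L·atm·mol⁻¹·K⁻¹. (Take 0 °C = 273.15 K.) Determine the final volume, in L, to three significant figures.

Convert: T₁ = 211.0 K.
From PV = nRT: V₁ = nRT₁/P₁ = 862.4 L.
T constant ⇒ Boyle's law P V = const: T₂ = T₁; V₂ = V₁·(P₁/P₂) = 1538 L.

V₂ ≈ 1.54e+03 L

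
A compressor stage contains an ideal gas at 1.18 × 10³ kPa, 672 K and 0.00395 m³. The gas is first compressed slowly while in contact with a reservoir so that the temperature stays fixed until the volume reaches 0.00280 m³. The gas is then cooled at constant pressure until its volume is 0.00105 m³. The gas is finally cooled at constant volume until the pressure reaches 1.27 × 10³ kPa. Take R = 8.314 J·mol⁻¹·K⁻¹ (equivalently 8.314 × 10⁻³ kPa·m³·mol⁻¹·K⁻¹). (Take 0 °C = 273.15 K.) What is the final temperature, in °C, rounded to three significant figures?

T₄ ≈ -80.9 °C

T constant ⇒ Boyle's law P V = const: T₂ = T₁; P₂ = P₁·(V₁/V₂) = 1665 kPa.
Isobaric, so V/T is constant: P₃ = P₂; T₃ = T₂·(V₃/V₂) = 252.0 K.
V constant ⇒ P ∝ T: V₄ = V₃; T₄ = T₃·(P₄/P₃) = 192.3 K.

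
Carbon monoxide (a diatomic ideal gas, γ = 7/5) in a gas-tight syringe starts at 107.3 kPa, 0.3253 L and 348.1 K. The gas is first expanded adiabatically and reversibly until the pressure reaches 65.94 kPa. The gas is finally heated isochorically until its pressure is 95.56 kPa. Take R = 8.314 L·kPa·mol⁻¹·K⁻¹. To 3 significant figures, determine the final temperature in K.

T₃ ≈ 439 K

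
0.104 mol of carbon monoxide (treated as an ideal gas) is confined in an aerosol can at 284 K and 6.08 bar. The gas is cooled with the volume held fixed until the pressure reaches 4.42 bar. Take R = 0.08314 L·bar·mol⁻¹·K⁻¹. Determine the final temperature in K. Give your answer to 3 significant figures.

T₂ ≈ 206 K

From PV = nRT: V₁ = nRT₁/P₁ = 0.4039 L.
V constant ⇒ P ∝ T: V₂ = V₁; T₂ = T₁·(P₂/P₁) = 206.5 K.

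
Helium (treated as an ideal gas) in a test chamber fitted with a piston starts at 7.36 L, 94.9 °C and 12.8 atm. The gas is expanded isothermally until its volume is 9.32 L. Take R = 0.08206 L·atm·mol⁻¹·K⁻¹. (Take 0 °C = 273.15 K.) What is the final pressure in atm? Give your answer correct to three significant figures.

P₂ ≈ 10.1 atm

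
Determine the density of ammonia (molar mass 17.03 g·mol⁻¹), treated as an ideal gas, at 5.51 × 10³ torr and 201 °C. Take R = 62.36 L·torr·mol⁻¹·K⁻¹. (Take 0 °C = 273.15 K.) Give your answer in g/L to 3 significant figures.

ρ = PM/(RT) = (5.51e+03 × 17.03) / (62.36 × 474.1)

ρ ≈ 3.17 g/L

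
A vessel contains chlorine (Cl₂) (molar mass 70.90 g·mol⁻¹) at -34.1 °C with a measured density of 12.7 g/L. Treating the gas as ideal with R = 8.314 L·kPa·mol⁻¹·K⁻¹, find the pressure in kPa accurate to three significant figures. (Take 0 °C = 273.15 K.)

ρ = PM/(RT) ⇒ P = ρRT/M = (12.7 × 8.314 × 239.0) / 70.90

P ≈ 356 kPa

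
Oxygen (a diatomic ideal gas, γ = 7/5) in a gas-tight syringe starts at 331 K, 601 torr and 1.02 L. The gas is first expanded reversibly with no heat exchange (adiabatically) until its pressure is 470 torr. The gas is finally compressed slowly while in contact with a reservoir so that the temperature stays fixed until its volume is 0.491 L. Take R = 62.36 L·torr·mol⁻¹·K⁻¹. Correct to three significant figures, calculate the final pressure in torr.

Adiabatic (γ = 7/5), T V^(γ−1) and P V^γ constant: T₂ = T₁·(P₂/P₁)^((γ−1)/γ) = 308.5 K; V₂ = V₁·(P₁/P₂)^(1/γ) = 1.216 L.
T constant ⇒ Boyle's law P V = const: T₃ = T₂; P₃ = P₂·(V₂/V₃) = 1164 torr.

P₃ ≈ 1.16e+03 torr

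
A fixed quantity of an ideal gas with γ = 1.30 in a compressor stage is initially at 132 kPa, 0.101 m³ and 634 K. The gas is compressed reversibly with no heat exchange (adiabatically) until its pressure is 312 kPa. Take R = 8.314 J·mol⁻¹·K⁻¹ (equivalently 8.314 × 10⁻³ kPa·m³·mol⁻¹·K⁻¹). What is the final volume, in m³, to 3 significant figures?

V₂ ≈ 0.0521 m³

Adiabatic (γ = 1.30), T V^(γ−1) and P V^γ constant: T₂ = T₁·(P₂/P₁)^((γ−1)/γ) = 773.2 K; V₂ = V₁·(P₁/P₂)^(1/γ) = 0.05211 m³.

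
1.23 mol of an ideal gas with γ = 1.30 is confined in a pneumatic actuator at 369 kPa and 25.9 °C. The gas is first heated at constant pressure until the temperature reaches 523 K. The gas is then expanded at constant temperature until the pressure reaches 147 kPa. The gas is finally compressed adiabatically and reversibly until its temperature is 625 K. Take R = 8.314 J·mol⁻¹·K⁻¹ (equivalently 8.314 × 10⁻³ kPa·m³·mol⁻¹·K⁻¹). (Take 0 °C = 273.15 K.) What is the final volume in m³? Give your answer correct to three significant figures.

V₄ ≈ 0.0201 m³

Convert: T₁ = 299.0 K.
From PV = nRT: V₁ = nRT₁/P₁ = 0.008288 m³.
Isobaric, so V/T is constant: P₂ = P₁; V₂ = V₁·(T₂/T₁) = 0.01449 m³.
T constant ⇒ Boyle's law P V = const: T₃ = T₂; V₃ = V₂·(P₂/P₃) = 0.03638 m³.
Reversible adiabatic, γ = 1.30: P₄ = P₃·(T₄/T₃)^(γ/(γ−1)) = 318.1 kPa; V₄ = V₃·(T₃/T₄)^(1/(γ−1)) = 0.02009 m³.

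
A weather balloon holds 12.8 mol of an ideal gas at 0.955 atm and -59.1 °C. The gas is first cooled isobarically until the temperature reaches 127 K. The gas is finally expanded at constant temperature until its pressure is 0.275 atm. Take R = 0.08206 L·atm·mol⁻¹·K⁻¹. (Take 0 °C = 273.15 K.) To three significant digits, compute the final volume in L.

Convert: T₁ = 214.0 K.
From PV = nRT: V₁ = nRT₁/P₁ = 235.4 L.
P constant ⇒ V ∝ T: P₂ = P₁; V₂ = V₁·(T₂/T₁) = 139.7 L.
T constant ⇒ Boyle's law P V = const: T₃ = T₂; V₃ = V₂·(P₂/P₃) = 485.1 L.

V₃ ≈ 485 L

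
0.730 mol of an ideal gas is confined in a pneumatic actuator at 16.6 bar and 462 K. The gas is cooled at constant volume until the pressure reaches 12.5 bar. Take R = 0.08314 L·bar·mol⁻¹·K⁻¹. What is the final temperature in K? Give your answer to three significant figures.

T₂ ≈ 348 K

From PV = nRT: V₁ = nRT₁/P₁ = 1.689 L.
V constant ⇒ P ∝ T: V₂ = V₁; T₂ = T₁·(P₂/P₁) = 347.9 K.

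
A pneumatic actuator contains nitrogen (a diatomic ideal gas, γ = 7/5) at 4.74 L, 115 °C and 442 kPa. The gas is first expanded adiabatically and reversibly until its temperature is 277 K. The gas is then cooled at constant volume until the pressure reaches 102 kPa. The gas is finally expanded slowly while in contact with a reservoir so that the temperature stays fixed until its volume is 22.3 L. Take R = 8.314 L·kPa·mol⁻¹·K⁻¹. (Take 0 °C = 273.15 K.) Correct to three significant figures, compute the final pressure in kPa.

P₄ ≈ 50.4 kPa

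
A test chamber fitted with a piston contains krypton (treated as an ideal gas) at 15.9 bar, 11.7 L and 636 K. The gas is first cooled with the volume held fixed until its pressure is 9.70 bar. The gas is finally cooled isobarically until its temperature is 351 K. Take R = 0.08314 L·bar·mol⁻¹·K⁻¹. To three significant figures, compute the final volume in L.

V constant ⇒ P ∝ T: V₂ = V₁; T₂ = T₁·(P₂/P₁) = 388.0 K.
P constant ⇒ V ∝ T: P₃ = P₂; V₃ = V₂·(T₃/T₂) = 10.58 L.

V₃ ≈ 10.6 L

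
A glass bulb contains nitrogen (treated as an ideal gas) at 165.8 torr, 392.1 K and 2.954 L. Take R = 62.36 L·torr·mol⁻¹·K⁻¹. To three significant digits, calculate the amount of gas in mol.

n ≈ 0.0200 mol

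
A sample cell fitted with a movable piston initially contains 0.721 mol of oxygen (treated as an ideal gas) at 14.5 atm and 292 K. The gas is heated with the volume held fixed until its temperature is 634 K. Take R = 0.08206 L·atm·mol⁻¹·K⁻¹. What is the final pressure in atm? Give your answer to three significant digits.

P₂ ≈ 31.5 atm

From PV = nRT: V₁ = nRT₁/P₁ = 1.191 L.
Isochoric, so P/T is constant: V₂ = V₁; P₂ = P₁·(T₂/T₁) = 31.48 atm.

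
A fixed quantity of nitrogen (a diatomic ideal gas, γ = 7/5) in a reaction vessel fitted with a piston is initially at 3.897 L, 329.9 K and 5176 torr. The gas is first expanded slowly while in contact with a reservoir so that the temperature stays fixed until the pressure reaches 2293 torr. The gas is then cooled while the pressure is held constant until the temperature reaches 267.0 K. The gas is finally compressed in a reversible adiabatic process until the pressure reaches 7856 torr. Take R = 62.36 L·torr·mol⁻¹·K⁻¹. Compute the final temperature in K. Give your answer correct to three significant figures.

T₄ ≈ 380 K

Isothermal, so P V is constant: T₂ = T₁; V₂ = V₁·(P₁/P₂) = 8.797 L.
P constant ⇒ V ∝ T: P₃ = P₂; V₃ = V₂·(T₃/T₂) = 7.120 L.
Adiabatic (γ = 7/5), T V^(γ−1) and P V^γ constant: T₄ = T₃·(P₄/P₃)^((γ−1)/γ) = 379.6 K; V₄ = V₃·(P₃/P₄)^(1/γ) = 2.954 L.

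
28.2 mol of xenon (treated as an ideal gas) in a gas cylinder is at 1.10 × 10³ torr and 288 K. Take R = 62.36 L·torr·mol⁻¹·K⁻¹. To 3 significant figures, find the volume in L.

V ≈ 460 L

PV = nRT ⇒ V = nRT/P = (28.2 × 62.36 × 288) / 1.10e+03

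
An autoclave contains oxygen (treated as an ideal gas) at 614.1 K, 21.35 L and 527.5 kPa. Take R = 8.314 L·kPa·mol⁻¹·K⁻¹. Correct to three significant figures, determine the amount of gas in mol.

n ≈ 2.21 mol

PV = nRT ⇒ n = PV/(RT) = (527.5 × 21.35) / (8.314 × 614.1)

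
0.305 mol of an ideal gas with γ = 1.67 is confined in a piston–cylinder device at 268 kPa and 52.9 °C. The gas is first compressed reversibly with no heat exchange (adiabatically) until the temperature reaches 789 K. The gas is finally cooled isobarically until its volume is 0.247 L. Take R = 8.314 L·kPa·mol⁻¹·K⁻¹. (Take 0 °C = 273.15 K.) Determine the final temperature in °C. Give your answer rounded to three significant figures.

Convert: T₁ = 326.0 K.
From PV = nRT: V₁ = nRT₁/P₁ = 3.085 L.
Adiabatic (γ = 1.67), T V^(γ−1) and P V^γ constant: P₂ = P₁·(T₂/T₁)^(γ/(γ−1)) = 2425 kPa; V₂ = V₁·(T₁/T₂)^(1/(γ−1)) = 0.8250 L.
P constant ⇒ V ∝ T: P₃ = P₂; T₃ = T₂·(V₃/V₂) = 236.2 K.

T₃ ≈ -36.9 °C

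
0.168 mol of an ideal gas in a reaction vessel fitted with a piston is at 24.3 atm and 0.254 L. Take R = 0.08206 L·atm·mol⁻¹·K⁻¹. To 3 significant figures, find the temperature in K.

T ≈ 448 K

PV = nRT ⇒ T = PV/(nR) = (24.3 × 0.254) / (0.168 × 0.08206)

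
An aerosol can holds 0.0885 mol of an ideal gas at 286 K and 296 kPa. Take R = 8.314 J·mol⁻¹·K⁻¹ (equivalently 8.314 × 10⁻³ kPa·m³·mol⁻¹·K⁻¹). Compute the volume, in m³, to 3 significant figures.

PV = nRT ⇒ V = nRT/P = (0.0885 × 8.314 × 10⁻³ × 286) / 296

V ≈ 0.000711 m³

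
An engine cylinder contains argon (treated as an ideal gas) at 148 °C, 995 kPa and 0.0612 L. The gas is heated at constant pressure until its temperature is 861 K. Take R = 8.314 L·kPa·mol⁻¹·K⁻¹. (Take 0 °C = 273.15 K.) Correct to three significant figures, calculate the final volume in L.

V₂ ≈ 0.125 L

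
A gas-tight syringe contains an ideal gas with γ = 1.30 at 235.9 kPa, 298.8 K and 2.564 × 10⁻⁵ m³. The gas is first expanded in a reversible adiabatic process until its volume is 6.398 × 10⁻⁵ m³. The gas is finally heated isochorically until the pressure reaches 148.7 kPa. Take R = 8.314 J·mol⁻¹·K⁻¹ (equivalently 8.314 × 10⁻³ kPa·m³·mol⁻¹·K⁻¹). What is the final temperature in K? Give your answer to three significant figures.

T₃ ≈ 470 K

Reversible adiabatic, γ = 1.30: T₂ = T₁·(V₁/V₂)^(γ−1) = 227.1 K; P₂ = P₁·(V₁/V₂)^γ = 71.86 kPa.
Isochoric, so P/T is constant: V₃ = V₂; T₃ = T₂·(P₃/P₂) = 470.0 K.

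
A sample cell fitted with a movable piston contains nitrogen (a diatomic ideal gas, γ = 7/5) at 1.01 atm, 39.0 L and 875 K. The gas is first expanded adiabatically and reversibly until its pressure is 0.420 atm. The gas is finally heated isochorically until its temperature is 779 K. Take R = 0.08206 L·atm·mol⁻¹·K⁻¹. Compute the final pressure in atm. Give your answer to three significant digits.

P₃ ≈ 0.480 atm

Reversible adiabatic, γ = 7/5: T₂ = T₁·(P₂/P₁)^((γ−1)/γ) = 681.0 K; V₂ = V₁·(P₁/P₂)^(1/γ) = 72.99 L.
Isochoric, so P/T is constant: V₃ = V₂; P₃ = P₂·(T₃/T₂) = 0.4805 atm.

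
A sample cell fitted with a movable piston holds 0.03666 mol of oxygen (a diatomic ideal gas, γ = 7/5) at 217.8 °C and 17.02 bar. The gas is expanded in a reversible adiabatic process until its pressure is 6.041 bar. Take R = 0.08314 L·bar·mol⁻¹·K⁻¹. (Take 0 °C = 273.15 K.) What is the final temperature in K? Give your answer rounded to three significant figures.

T₂ ≈ 365 K

Convert: T₁ = 490.9 K.
From PV = nRT: V₁ = nRT₁/P₁ = 0.08792 L.
Adiabatic (γ = 7/5), T V^(γ−1) and P V^γ constant: T₂ = T₁·(P₂/P₁)^((γ−1)/γ) = 365.2 K; V₂ = V₁·(P₁/P₂)^(1/γ) = 0.1842 L.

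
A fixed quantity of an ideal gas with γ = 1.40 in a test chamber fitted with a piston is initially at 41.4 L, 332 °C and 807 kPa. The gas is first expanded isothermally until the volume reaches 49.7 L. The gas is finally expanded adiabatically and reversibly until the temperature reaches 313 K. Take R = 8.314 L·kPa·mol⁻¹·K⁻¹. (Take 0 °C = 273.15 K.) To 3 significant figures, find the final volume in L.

V₃ ≈ 258 L

Convert: T₁ = 605.1 K.
T constant ⇒ Boyle's law P V = const: T₂ = T₁; P₂ = P₁·(V₁/V₂) = 672.2 kPa.
Reversible adiabatic, γ = 1.40: P₃ = P₂·(T₃/T₂)^(γ/(γ−1)) = 66.90 kPa; V₃ = V₂·(T₂/T₃)^(1/(γ−1)) = 258.3 L.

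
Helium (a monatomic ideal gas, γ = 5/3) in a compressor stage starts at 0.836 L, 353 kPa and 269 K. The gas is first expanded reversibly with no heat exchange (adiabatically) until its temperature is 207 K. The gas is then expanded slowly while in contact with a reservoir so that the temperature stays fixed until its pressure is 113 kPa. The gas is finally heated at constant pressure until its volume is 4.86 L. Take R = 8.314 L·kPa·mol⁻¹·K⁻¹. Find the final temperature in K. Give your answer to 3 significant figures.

Reversible adiabatic, γ = 5/3: P₂ = P₁·(T₂/T₁)^(γ/(γ−1)) = 183.4 kPa; V₂ = V₁·(T₁/T₂)^(1/(γ−1)) = 1.238 L.
T constant ⇒ Boyle's law P V = const: T₃ = T₂; V₃ = V₂·(P₂/P₃) = 2.010 L.
P constant ⇒ V ∝ T: P₄ = P₃; T₄ = T₃·(V₄/V₃) = 500.6 K.

T₄ ≈ 501 K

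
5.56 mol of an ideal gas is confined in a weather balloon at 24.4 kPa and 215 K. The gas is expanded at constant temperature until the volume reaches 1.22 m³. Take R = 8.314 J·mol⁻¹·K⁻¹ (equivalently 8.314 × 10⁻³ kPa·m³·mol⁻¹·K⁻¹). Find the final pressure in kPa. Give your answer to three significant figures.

From PV = nRT: V₁ = nRT₁/P₁ = 0.4073 m³.
Isothermal, so P V is constant: T₂ = T₁; P₂ = P₁·(V₁/V₂) = 8.146 kPa.

P₂ ≈ 8.15 kPa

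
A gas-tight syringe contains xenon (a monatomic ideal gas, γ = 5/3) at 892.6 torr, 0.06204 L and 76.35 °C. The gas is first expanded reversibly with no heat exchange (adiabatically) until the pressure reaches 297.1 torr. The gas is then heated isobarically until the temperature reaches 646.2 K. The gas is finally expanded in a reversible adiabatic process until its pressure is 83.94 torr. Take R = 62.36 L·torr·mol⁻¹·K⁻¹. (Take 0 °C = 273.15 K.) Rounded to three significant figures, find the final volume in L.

Convert: T₁ = 349.5 K.
Reversible adiabatic, γ = 5/3: T₂ = T₁·(P₂/P₁)^((γ−1)/γ) = 225.1 K; V₂ = V₁·(P₁/P₂)^(1/γ) = 0.1200 L.
P constant ⇒ V ∝ T: P₃ = P₂; V₃ = V₂·(T₃/T₂) = 0.3446 L.
Reversible adiabatic, γ = 5/3: T₄ = T₃·(P₄/P₃)^((γ−1)/γ) = 389.8 K; V₄ = V₃·(P₃/P₄)^(1/γ) = 0.7357 L.

V₄ ≈ 0.736 L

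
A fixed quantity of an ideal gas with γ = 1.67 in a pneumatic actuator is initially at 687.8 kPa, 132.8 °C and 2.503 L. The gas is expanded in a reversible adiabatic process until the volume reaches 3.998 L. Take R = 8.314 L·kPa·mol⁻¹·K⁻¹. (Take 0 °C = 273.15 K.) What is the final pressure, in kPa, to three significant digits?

P₂ ≈ 315 kPa

Convert: T₁ = 405.9 K.
Adiabatic (γ = 1.67), T V^(γ−1) and P V^γ constant: T₂ = T₁·(V₁/V₂)^(γ−1) = 296.6 K; P₂ = P₁·(V₁/V₂)^γ = 314.6 kPa.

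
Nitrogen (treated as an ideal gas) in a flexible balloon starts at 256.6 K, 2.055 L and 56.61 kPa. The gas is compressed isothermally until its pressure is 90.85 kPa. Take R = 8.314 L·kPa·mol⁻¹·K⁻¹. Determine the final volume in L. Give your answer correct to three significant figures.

T constant ⇒ Boyle's law P V = const: T₂ = T₁; V₂ = V₁·(P₁/P₂) = 1.281 L.

V₂ ≈ 1.28 L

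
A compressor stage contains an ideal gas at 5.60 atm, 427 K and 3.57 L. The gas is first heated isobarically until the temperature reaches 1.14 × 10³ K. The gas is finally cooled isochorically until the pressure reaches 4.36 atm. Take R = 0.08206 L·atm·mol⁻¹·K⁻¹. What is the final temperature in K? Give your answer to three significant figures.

T₃ ≈ 888 K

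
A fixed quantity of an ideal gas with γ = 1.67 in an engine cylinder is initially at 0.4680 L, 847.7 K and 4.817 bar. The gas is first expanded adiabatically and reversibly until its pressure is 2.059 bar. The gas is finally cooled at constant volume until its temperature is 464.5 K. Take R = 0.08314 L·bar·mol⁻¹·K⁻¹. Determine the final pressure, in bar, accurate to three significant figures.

P₃ ≈ 1.59 bar

Adiabatic (γ = 1.67), T V^(γ−1) and P V^γ constant: T₂ = T₁·(P₂/P₁)^((γ−1)/γ) = 602.8 K; V₂ = V₁·(P₁/P₂)^(1/γ) = 0.7785 L.
V constant ⇒ P ∝ T: V₃ = V₂; P₃ = P₂·(T₃/T₂) = 1.587 bar.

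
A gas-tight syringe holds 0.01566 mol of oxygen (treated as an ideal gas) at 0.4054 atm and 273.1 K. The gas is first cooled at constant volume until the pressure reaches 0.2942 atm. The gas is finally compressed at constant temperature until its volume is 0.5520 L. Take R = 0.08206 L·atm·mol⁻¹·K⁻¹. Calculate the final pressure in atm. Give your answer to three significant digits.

P₃ ≈ 0.461 atm

From PV = nRT: V₁ = nRT₁/P₁ = 0.8657 L.
V constant ⇒ P ∝ T: V₂ = V₁; T₂ = T₁·(P₂/P₁) = 198.2 K.
T constant ⇒ Boyle's law P V = const: T₃ = T₂; P₃ = P₂·(V₂/V₃) = 0.4614 atm.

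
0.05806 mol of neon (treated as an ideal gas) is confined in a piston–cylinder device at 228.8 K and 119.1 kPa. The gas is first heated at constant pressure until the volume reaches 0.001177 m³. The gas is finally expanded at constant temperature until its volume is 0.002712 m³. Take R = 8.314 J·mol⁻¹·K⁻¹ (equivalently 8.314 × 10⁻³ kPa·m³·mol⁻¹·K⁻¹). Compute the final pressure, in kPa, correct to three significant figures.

From PV = nRT: V₁ = nRT₁/P₁ = 0.0009273 m³.
P constant ⇒ V ∝ T: P₂ = P₁; T₂ = T₁·(V₂/V₁) = 290.4 K.
Isothermal, so P V is constant: T₃ = T₂; P₃ = P₂·(V₂/V₃) = 51.69 kPa.

P₃ ≈ 51.7 kPa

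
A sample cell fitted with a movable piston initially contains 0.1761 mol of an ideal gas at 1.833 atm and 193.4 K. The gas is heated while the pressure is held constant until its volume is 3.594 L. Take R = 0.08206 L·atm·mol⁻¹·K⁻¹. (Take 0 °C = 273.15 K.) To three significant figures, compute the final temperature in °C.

From PV = nRT: V₁ = nRT₁/P₁ = 1.525 L.
Isobaric, so V/T is constant: P₂ = P₁; T₂ = T₁·(V₂/V₁) = 455.9 K.

T₂ ≈ 183 °C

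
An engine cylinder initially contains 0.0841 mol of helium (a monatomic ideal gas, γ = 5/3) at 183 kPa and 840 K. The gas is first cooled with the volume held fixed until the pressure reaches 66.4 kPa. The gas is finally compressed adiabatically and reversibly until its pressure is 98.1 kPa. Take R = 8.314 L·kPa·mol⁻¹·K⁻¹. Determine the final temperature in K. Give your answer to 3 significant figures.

T₃ ≈ 356 K

From PV = nRT: V₁ = nRT₁/P₁ = 3.209 L.
V constant ⇒ P ∝ T: V₂ = V₁; T₂ = T₁·(P₂/P₁) = 304.8 K.
Reversible adiabatic, γ = 5/3: T₃ = T₂·(P₃/P₂)^((γ−1)/γ) = 356.3 K; V₃ = V₂·(P₂/P₃)^(1/γ) = 2.539 L.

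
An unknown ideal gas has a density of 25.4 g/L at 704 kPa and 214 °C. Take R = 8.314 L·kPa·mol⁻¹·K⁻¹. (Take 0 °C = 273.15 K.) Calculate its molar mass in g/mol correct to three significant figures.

M ≈ 146 g/mol

ρ = PM/(RT) ⇒ M = ρRT/P = (25.4 × 8.314 × 487.1) / 704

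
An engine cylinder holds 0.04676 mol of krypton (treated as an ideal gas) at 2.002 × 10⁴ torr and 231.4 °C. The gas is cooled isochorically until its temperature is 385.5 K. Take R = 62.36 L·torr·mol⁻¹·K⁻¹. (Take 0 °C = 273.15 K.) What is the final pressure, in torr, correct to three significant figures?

Convert: T₁ = 504.5 K.
From PV = nRT: V₁ = nRT₁/P₁ = 0.07349 L.
Isochoric, so P/T is constant: V₂ = V₁; P₂ = P₁·(T₂/T₁) = 1.530e+04 torr.

P₂ ≈ 1.53e+04 torr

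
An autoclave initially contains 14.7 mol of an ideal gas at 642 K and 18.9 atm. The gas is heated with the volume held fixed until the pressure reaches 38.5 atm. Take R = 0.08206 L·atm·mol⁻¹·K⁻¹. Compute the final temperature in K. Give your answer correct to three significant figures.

T₂ ≈ 1.31e+03 K

From PV = nRT: V₁ = nRT₁/P₁ = 40.98 L.
V constant ⇒ P ∝ T: V₂ = V₁; T₂ = T₁·(P₂/P₁) = 1308 K.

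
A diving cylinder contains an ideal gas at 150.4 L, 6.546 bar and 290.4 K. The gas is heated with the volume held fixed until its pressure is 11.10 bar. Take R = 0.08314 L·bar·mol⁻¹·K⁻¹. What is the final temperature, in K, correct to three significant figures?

Isochoric, so P/T is constant: V₂ = V₁; T₂ = T₁·(P₂/P₁) = 492.4 K.

T₂ ≈ 492 K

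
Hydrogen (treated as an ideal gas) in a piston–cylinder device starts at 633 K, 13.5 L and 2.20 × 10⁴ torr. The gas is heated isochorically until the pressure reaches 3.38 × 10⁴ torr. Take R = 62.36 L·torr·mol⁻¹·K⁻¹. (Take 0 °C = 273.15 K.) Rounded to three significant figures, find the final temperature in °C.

T₂ ≈ 699 °C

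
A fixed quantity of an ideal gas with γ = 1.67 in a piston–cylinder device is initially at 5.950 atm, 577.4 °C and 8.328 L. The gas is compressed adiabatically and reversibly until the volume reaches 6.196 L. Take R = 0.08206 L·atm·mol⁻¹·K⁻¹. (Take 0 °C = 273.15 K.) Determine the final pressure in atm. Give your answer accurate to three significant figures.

P₂ ≈ 9.75 atm

Convert: T₁ = 850.5 K.
Reversible adiabatic, γ = 1.67: T₂ = T₁·(V₁/V₂)^(γ−1) = 1037 K; P₂ = P₁·(V₁/V₂)^γ = 9.750 atm.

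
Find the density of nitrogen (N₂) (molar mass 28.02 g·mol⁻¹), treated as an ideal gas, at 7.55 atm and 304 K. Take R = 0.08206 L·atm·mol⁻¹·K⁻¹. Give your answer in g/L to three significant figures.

ρ ≈ 8.48 g/L

ρ = PM/(RT) = (7.55 × 28.02) / (0.08206 × 304.0)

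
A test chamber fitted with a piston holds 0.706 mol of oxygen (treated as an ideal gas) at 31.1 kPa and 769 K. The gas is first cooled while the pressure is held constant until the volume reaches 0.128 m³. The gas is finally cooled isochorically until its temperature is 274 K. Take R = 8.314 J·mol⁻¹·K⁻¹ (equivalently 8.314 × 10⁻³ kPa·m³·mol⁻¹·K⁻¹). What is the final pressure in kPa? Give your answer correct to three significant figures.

From PV = nRT: V₁ = nRT₁/P₁ = 0.1451 m³.
P constant ⇒ V ∝ T: P₂ = P₁; T₂ = T₁·(V₂/V₁) = 678.2 K.
Isochoric, so P/T is constant: V₃ = V₂; P₃ = P₂·(T₃/T₂) = 12.56 kPa.

P₃ ≈ 12.6 kPa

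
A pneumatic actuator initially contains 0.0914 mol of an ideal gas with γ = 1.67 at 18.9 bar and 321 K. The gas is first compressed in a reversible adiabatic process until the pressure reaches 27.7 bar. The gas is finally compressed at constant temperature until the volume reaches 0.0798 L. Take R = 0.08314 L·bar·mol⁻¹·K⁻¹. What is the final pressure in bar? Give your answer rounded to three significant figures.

P₃ ≈ 35.6 bar

From PV = nRT: V₁ = nRT₁/P₁ = 0.1291 L.
Adiabatic (γ = 1.67), T V^(γ−1) and P V^γ constant: T₂ = T₁·(P₂/P₁)^((γ−1)/γ) = 374.2 K; V₂ = V₁·(P₁/P₂)^(1/γ) = 0.1027 L.
T constant ⇒ Boyle's law P V = const: T₃ = T₂; P₃ = P₂·(V₂/V₃) = 35.63 bar.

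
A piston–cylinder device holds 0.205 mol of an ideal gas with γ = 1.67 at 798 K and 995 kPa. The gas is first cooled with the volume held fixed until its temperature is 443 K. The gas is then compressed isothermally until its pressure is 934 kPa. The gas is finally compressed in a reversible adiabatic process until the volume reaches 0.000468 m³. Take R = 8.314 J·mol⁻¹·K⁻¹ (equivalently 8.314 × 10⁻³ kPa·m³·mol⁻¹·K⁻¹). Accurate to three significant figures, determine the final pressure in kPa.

P₄ ≈ 2.33e+03 kPa

From PV = nRT: V₁ = nRT₁/P₁ = 0.001367 m³.
Isochoric, so P/T is constant: V₂ = V₁; P₂ = P₁·(T₂/T₁) = 552.4 kPa.
T constant ⇒ Boyle's law P V = const: T₃ = T₂; V₃ = V₂·(P₂/P₃) = 0.0008084 m³.
Reversible adiabatic, γ = 1.67: T₄ = T₃·(V₃/V₄)^(γ−1) = 638.9 K; P₄ = P₃·(V₃/V₄)^γ = 2327 kPa.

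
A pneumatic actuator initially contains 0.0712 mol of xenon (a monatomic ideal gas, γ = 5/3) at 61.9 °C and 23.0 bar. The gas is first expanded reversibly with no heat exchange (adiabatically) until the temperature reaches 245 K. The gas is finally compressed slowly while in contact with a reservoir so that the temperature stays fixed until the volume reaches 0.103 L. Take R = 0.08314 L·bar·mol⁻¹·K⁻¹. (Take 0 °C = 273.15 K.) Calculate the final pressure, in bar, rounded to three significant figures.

Convert: T₁ = 335.0 K.
From PV = nRT: V₁ = nRT₁/P₁ = 0.08623 L.
Reversible adiabatic, γ = 5/3: P₂ = P₁·(T₂/T₁)^(γ/(γ−1)) = 10.52 bar; V₂ = V₁·(T₁/T₂)^(1/(γ−1)) = 0.1379 L.
Isothermal, so P V is constant: T₃ = T₂; P₃ = P₂·(V₂/V₃) = 14.08 bar.

P₃ ≈ 14.1 bar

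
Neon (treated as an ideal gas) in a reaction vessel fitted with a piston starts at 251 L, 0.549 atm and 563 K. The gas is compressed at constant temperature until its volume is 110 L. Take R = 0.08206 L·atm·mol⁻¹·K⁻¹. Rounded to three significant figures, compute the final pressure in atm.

P₂ ≈ 1.25 atm

Isothermal, so P V is constant: T₂ = T₁; P₂ = P₁·(V₁/V₂) = 1.253 atm.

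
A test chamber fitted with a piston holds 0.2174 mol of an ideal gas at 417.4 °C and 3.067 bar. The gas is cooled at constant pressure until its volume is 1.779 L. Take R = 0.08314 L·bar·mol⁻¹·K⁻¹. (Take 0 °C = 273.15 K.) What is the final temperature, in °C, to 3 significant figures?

T₂ ≈ 28.7 °C

Convert: T₁ = 690.5 K.
From PV = nRT: V₁ = nRT₁/P₁ = 4.070 L.
P constant ⇒ V ∝ T: P₂ = P₁; T₂ = T₁·(V₂/V₁) = 301.9 K.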